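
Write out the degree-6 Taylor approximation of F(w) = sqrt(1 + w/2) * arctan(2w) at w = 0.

97129*w^6/61440 + 99509*w^5/15360 - 125*w^4/192 - 131*w^3/48 + w^2/2 + 2*w

Expand each factor separately, then convolve coefficients.
F(0) = 0
F′(0) = 2
F′′(0) = 1
F′′′(0) = -131/8
F^(4)(0) = -125/8
F^(5)(0) = 99509/128
F^(6)(0) = 291387/256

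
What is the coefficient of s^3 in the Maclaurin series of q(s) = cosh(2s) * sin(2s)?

Write out both Maclaurin series and multiply, keeping only the needed powers.
q(0) = 0
q′(0) = 2
q′′(0) = 0
q′′′(0) = 16
The Taylor polynomial is Σ q^(k)(0)/k! · s^k.

8/3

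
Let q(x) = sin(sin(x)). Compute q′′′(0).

-2

Plug the Maclaurin series of the inner function into that of the outer and collect terms.
The coefficient of x^3 in the expansion is -1/3, so q′′′(0) = 3! * (-1/3) = -2.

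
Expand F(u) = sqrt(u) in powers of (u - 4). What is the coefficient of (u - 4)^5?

F(4) = 2
F′(4) = 1/4
F′′(4) = -1/32
F′′′(4) = 3/256
F^(4)(4) = -15/2048
F^(5)(4) = 105/16384
Then c_k = F^(k)(4)/k! gives each Taylor coefficient.

7/131072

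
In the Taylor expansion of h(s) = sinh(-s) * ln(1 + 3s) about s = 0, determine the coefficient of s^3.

9/2

Take the Cauchy product of the two expansions.
h(0) = 0
h′(0) = 0
h′′(0) = -6
h′′′(0) = 27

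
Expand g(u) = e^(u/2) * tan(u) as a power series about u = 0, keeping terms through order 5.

Take the Cauchy product of the two expansions.

341*u^5/1920 + 3*u^4/16 + 11*u^3/24 + u^2/2 + u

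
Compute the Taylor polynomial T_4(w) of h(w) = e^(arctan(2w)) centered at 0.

Compose series: expand the inner function first, then feed it into the outer expansion.
h(0) = 1
h′(0) = 2
h′′(0) = 4
h′′′(0) = -8
h^(4)(0) = -112

-14*w^4/3 - 4*w^3/3 + 2*w^2 + 2*w + 1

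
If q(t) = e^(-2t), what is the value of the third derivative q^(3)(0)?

-8

Differentiate repeatedly and evaluate at the center.
The coefficient of t^3 in the expansion is -4/3, so q′′′(0) = 3! * (-4/3) = -8.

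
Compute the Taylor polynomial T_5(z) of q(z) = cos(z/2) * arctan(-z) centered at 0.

Write out both Maclaurin series and multiply, keeping only the needed powers.
q(0) = 0
q′(0) = -1
q′′(0) = 0
q′′′(0) = 11/4
q^(4)(0) = 0
q^(5)(0) = -469/16

-469*z^5/1920 + 11*z^3/24 - z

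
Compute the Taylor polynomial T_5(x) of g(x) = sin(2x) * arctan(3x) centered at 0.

Multiply the two series term by term and collect like powers.
g(0) = 0
g′(0) = 0
g′′(0) = 12
g′′′(0) = 0
g^(4)(0) = -528
g^(5)(0) = 0
Dividing each by k! gives the coefficients c_0, ..., c_5.

-22*x^4 + 6*x^2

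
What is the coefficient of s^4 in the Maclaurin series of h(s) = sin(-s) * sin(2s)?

5/3

Write out both Maclaurin series and multiply, keeping only the needed powers.
h(0) = 0
h′(0) = 0
h′′(0) = -4
h′′′(0) = 0
h^(4)(0) = 40
So c_4 = h^(4)(0)/4! = 5/3.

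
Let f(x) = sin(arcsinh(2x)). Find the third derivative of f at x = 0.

-16

Let u equal the inner series; expand the outer function in u and truncate.
The coefficient of x^3 in the expansion is -8/3, so f′′′(0) = 3! * (-8/3) = -16.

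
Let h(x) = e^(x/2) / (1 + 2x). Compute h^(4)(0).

6*2^(315/331)*3^(274/331)*5^(266/331)*7^(178/331)

Write out both Maclaurin series and multiply, keeping only the needed powers.
From the series, [x^4] h = 1595/128; multiply by 4! = 24 to get 6*2^(315/331)*3^(274/331)*5^(266/331)*7^(178/331).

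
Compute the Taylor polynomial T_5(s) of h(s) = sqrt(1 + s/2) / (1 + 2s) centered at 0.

-227025*s^5/8192 + 28379*s^4/2048 - 887*s^3/128 + 111*s^2/32 - 7*s/4 + 1

Write out both Maclaurin series and multiply, keeping only the needed powers.
h(0) = 1
h′(0) = -7/4
h′′(0) = 111/16
h′′′(0) = -2661/64
h^(4)(0) = 85137/256
h^(5)(0) = -3405375/1024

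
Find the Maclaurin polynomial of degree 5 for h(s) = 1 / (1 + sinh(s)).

-181*s^5/120 + 4*s^4/3 - 7*s^3/6 + s^2 - s + 1

Expand as Σ (-1)^k u^k with u equal to the inner function's series.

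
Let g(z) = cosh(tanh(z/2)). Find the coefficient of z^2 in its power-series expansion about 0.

1/8

Plug the Maclaurin series of the inner function into that of the outer and collect terms.
g(0) = 1
g′(0) = 0
g′′(0) = 1/4
Dividing each by k! gives the coefficients c_0, ..., c_2.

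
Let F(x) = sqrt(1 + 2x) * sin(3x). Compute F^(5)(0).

288

Multiply the two series term by term and collect like powers.
The coefficient of x^5 in the expansion is 12/5, so F^(5)(0) = 5! * (12/5) = 288.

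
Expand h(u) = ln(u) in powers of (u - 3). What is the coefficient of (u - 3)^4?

-1/324

c_4 = h^(4)(3)/4! = -1/324.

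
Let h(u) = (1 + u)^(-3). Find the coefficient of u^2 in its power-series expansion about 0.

6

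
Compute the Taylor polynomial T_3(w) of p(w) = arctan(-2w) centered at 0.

8*w^3/3 - 2*w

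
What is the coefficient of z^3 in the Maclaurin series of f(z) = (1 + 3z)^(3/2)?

-27/16

f(0) = 1
f′(0) = 9/2
f′′(0) = 27/4
f′′′(0) = -81/8
The Taylor polynomial is Σ f^(k)(0)/k! · z^k.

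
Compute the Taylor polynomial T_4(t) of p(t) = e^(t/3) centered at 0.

t^4/1944 + t^3/162 + t^2/18 + t/3 + 1

p(0) = 1
p′(0) = 1/3
p′′(0) = 1/9
p′′′(0) = 1/27
p^(4)(0) = 1/81
Dividing each by k! gives the coefficients c_0, ..., c_4.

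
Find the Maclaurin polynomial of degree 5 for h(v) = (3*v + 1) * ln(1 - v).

Distribute the polynomial across the series and collect like powers.
[v^0] = 0;  [v^1] = -1;  [v^2] = -7/2;  [v^3] = -11/6;  [v^4] = -5/4;  [v^5] = -19/20.

-19*v^5/20 - 5*v^4/4 - 11*v^3/6 - 7*v^2/2 - v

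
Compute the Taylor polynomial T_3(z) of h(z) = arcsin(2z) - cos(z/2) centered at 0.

Add the two expansions coefficient-wise.
h(0) = -1
h′(0) = 2
h′′(0) = 1/4
h′′′(0) = 8

4*z^3/3 + z^2/8 + 2*z - 1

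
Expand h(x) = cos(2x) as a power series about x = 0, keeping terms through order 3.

h(0) = 1
h′(0) = 0
h′′(0) = -4
h′′′(0) = 0
The Taylor polynomial is Σ h^(k)(0)/k! · x^k.

1 - 2*x^2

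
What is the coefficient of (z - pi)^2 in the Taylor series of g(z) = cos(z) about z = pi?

Use the known series and substitute for the argument.
[(z - pi)^0] = -1;  [(z - pi)^1] = 0;  [(z - pi)^2] = 1/2.
So c_2 = g′′(pi)/2! = 1/2.

1/2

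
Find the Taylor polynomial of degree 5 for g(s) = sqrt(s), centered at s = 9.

7*(s - 9)^5/5038848 - 5*(s - 9)^4/279936 + (s - 9)^3/3888 - (s - 9)^2/216 + (s - 9)/6 + 3

g(9) = 3
g′(9) = 1/6
g′′(9) = -1/108
g′′′(9) = 1/648
g^(4)(9) = -5/11664
g^(5)(9) = 35/209952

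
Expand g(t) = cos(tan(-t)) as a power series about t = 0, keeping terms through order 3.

1 - t^2/2

Substitute the inner expansion into the outer series and collect powers.
g(0) = 1
g′(0) = 0
g′′(0) = -1
g′′′(0) = 0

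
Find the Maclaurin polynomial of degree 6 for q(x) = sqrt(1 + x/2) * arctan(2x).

97129*x^6/61440 + 99509*x^5/15360 - 125*x^4/192 - 131*x^3/48 + x^2/2 + 2*x

Write out both Maclaurin series and multiply, keeping only the needed powers.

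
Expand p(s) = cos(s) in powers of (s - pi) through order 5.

Compute the successive derivatives at the expansion point and divide by k!.
p(pi) = -1
p′(pi) = 0
p′′(pi) = 1
p′′′(pi) = 0
p^(4)(pi) = -1
p^(5)(pi) = 0
Then c_k = p^(k)(pi)/k! gives each Taylor coefficient.

-(s - pi)^4/24 + (s - pi)^2/2 - 1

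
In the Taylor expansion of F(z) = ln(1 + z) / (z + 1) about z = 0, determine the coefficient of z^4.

Multiply the numerator's expansion by the denominator's geometric series.
[z^0] = 0;  [z^1] = 1;  [z^2] = -3/2;  [z^3] = 11/6;  [z^4] = -25/12.
So c_4 = F^(4)(0)/4! = -25/12.

-25/12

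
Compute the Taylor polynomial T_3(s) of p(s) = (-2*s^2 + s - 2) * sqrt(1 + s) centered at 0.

-5*s^3/4 - 5*s^2/4 - 2

Distribute the polynomial across the series and collect like powers.
[s^0] = -2;  [s^1] = 0;  [s^2] = -5/4;  [s^3] = -5/4.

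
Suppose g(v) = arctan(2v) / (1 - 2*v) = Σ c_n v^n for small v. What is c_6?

832/15

Multiply the numerator's expansion by the denominator's geometric series.
So c_6 = g^(6)(0)/6! = 832/15.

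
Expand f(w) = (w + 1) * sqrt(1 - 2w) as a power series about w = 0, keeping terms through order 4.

-9*w^4/8 - w^3 - 3*w^2/2 + 1

Multiply each power in the prefactor through the base expansion.
f(0) = 1
f′(0) = 0
f′′(0) = -3
f′′′(0) = -6
f^(4)(0) = -27
Then c_k = f^(k)(0)/k! gives each Taylor coefficient.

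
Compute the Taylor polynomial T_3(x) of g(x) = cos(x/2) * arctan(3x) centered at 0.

-75*x^3/8 + 3*x

Write out both Maclaurin series and multiply, keeping only the needed powers.
g(0) = 0
g′(0) = 3
g′′(0) = 0
g′′′(0) = -225/4
Dividing each by k! gives the coefficients c_0, ..., c_3.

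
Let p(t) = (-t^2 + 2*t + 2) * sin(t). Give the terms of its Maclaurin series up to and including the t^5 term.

11*t^5/60 - t^4/3 - 4*t^3/3 + 2*t^2 + 2*t

Shift and add copies of the series according to the polynomial's terms.
p(0) = 0
p′(0) = 2
p′′(0) = 4
p′′′(0) = -8
p^(4)(0) = -8
p^(5)(0) = 22
Then c_k = p^(k)(0)/k! gives each Taylor coefficient.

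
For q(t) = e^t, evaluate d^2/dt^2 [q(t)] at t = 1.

From the series, [(t - 1)^2] q = e/2; multiply by 2! = 2 to get e.

e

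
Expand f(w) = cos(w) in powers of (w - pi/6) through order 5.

[(w - pi/6)^0] = sqrt(3)/2;  [(w - pi/6)^1] = -1/2;  [(w - pi/6)^2] = -sqrt(3)/4;  [(w - pi/6)^3] = 1/12;  [(w - pi/6)^4] = sqrt(3)/48;  [(w - pi/6)^5] = -1/240.

-(w - pi/6)^5/240 + sqrt(3)*(w - pi/6)^4/48 + (w - pi/6)^3/12 - sqrt(3)*(w - pi/6)^2/4 - (w - pi/6)/2 + sqrt(3)/2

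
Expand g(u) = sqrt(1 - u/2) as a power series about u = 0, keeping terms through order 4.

-5*u^4/2048 - u^3/128 - u^2/32 - u/4 + 1

Compute the successive derivatives at the expansion point and divide by k!.
[u^0] = 1;  [u^1] = -1/4;  [u^2] = -1/32;  [u^3] = -1/128;  [u^4] = -5/2048.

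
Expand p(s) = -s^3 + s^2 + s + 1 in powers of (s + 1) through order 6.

p(-1) = 2
p′(-1) = -4
p′′(-1) = 8
p′′′(-1) = -6
p^(4)(-1) = 0
p^(5)(-1) = 0
p^(6)(-1) = 0

-(s + 1)^3 + 4*(s + 1)^2 - 4*(s + 1) + 2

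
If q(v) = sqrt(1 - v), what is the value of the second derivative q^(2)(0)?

-1/4

Compute the successive derivatives at the expansion point and divide by k!.
From the series, [v^2] q = -1/8; multiply by 2! = 2 to get -1/4.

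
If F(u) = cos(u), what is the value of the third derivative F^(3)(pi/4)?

The coefficient of (u - pi/4)^3 in the expansion is sqrt(2)/12, so F′′′(pi/4) = 3! * (sqrt(2)/12) = sqrt(2)/2.

sqrt(2)/2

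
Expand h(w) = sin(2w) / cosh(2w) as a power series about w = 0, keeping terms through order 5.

48*w^5/5 - 16*w^3/3 + 2*w

Write the quotient as an unknown series and match coefficients against numerator = denominator · series.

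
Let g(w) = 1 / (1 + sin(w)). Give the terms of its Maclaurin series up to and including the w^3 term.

-5*w^3/6 + w^2 - w + 1

Use the geometric series for the reciprocal, then substitute.
[w^0] = 1;  [w^1] = -1;  [w^2] = 1;  [w^3] = -5/6.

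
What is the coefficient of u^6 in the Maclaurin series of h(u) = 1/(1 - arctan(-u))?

8/45

Compose series: expand the inner function first, then feed it into the outer expansion.
h(0) = 1
h′(0) = -1
h′′(0) = 2
h′′′(0) = -4
h^(4)(0) = 8
h^(5)(0) = -24
h^(6)(0) = 128
The Taylor polynomial is Σ h^(k)(0)/k! · u^k.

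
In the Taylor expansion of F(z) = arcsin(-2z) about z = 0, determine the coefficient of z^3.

-4/3

[z^0] = 0;  [z^1] = -2;  [z^2] = 0;  [z^3] = -4/3.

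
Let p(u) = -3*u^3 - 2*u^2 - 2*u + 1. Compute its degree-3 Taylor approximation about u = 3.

p(3) = -104
p′(3) = -95
p′′(3) = -58
p′′′(3) = -18
Dividing each by k! gives the coefficients c_0, ..., c_3.

-3*(u - 3)^3 - 29*(u - 3)^2 - 95*(u - 3) - 104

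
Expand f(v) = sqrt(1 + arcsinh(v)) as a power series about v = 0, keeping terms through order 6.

-769*v^6/46080 + 43*v^5/1280 + v^4/384 - v^3/48 - v^2/8 + v/2 + 1

Let u equal the inner series; expand the outer function in u and truncate.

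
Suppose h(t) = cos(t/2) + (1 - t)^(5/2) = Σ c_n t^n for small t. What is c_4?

Expand each term separately and add.

-7/192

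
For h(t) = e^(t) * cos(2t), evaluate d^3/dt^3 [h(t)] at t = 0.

-11

Multiply the two series term by term and collect like powers.
The coefficient of t^3 in the expansion is -11/6, so h′′′(0) = 3! * (-11/6) = -11.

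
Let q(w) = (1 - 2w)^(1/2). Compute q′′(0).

The coefficient of w^2 in the expansion is -1/2, so q′′(0) = 2! * (-1/2) = -1.

-1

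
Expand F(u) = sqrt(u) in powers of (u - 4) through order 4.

-5*(u - 4)^4/16384 + (u - 4)^3/512 - (u - 4)^2/64 + (u - 4)/4 + 2

[(u - 4)^0] = 2;  [(u - 4)^1] = 1/4;  [(u - 4)^2] = -1/64;  [(u - 4)^3] = 1/512;  [(u - 4)^4] = -5/16384.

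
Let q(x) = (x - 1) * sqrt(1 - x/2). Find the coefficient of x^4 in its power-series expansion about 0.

-11/2048

Multiply each power in the prefactor through the base expansion.
q(0) = -1
q′(0) = 5/4
q′′(0) = -7/16
q′′′(0) = -9/64
q^(4)(0) = -33/256
Then c_k = q^(k)(0)/k! gives each Taylor coefficient.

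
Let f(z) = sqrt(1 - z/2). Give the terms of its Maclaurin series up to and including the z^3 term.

f(0) = 1
f′(0) = -1/4
f′′(0) = -1/16
f′′′(0) = -3/64

-z^3/128 - z^2/32 - z/4 + 1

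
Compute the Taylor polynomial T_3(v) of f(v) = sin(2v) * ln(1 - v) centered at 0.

Expand each factor separately, then convolve coefficients.
[v^0] = 0;  [v^1] = 0;  [v^2] = -2;  [v^3] = -1.

-v^3 - 2*v^2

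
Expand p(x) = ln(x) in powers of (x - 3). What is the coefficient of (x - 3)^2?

Use the known series and substitute for the argument.
p(3) = ln(3)
p′(3) = 1/3
p′′(3) = -1/9
So c_2 = p′′(3)/2! = -1/18.

-1/18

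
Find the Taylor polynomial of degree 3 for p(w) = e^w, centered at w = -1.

(w + 1)^3*e^(-1)/6 + (w + 1)^2*e^(-1)/2 + (w + 1)*e^(-1) + e^(-1)

Use the known series and substitute for the argument.
p(-1) = e^(-1)
p′(-1) = e^(-1)
p′′(-1) = e^(-1)
p′′′(-1) = e^(-1)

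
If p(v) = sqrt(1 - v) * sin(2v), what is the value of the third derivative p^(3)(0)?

Multiply the two series term by term and collect like powers.
From the series, [v^3] p = -19/12; multiply by 3! = 6 to get -19/2.

-19/2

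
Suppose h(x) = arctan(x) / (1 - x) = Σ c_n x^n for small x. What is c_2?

1

Write out both Maclaurin series and multiply, keeping only the needed powers.
h(0) = 0
h′(0) = 1
h′′(0) = 2
Dividing each by k! gives the coefficients c_0, ..., c_2.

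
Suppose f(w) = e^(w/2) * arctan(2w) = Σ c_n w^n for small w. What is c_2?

Take the Cauchy product of the two expansions.
So c_2 = f′′(0)/2! = 1.

1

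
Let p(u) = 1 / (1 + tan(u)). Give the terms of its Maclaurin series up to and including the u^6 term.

Use the geometric series for the reciprocal, then substitute.
p(0) = 1
p′(0) = -1
p′′(0) = 2
p′′′(0) = -8
p^(4)(0) = 40
p^(5)(0) = -256
p^(6)(0) = 1952
Dividing each by k! gives the coefficients c_0, ..., c_6.

122*u^6/45 - 32*u^5/15 + 5*u^4/3 - 4*u^3/3 + u^2 - u + 1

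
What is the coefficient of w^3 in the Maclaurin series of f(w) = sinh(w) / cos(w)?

Divide the numerator series by the denominator series (power-series long division).

2/3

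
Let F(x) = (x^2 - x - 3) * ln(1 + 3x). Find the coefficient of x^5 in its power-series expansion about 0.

Distribute the polynomial across the series and collect like powers.
[x^0] = 0;  [x^1] = -9;  [x^2] = 21/2;  [x^3] = -39/2;  [x^4] = 189/4;  [x^5] = -2331/20.
So c_5 = F^(5)(0)/5! = -2331/20.

-2331/20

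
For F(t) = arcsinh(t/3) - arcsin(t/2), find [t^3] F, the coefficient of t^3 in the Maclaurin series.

-35/1296

Expand each term separately and add.
F(0) = 0
F′(0) = -1/6
F′′(0) = 0
F′′′(0) = -35/216
The Taylor polynomial is Σ F^(k)(0)/k! · t^k.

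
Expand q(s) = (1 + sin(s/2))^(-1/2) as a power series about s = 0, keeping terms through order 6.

307*s^6/327680 - 361*s^5/122880 + 19*s^4/2048 - 11*s^3/384 + 3*s^2/32 - s/4 + 1

Let u equal the inner series; expand the outer function in u and truncate.
[s^0] = 1;  [s^1] = -1/4;  [s^2] = 3/32;  [s^3] = -11/384;  [s^4] = 19/2048;  [s^5] = -361/122880;  [s^6] = 307/327680.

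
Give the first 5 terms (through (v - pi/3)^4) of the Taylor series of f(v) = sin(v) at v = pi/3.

sqrt(3)*(v - pi/3)^4/48 - (v - pi/3)^3/12 - sqrt(3)*(v - pi/3)^2/4 + (v - pi/3)/2 + sqrt(3)/2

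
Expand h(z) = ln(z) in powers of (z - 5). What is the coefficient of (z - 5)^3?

Apply the Taylor formula c_k = f^(k)(a)/k!.
h(5) = ln(5)
h′(5) = 1/5
h′′(5) = -1/25
h′′′(5) = 2/125
Then c_k = h^(k)(5)/k! gives each Taylor coefficient.

1/375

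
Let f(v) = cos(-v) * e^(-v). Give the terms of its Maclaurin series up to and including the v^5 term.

Take the Cauchy product of the two expansions.
f(0) = 1
f′(0) = -1
f′′(0) = 0
f′′′(0) = 2
f^(4)(0) = -4
f^(5)(0) = 4
The Taylor polynomial is Σ f^(k)(0)/k! · v^k.

v^5/30 - v^4/6 + v^3/3 - v + 1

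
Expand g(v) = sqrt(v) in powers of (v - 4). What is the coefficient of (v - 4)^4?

g(4) = 2
g′(4) = 1/4
g′′(4) = -1/32
g′′′(4) = 3/256
g^(4)(4) = -15/2048

-5/16384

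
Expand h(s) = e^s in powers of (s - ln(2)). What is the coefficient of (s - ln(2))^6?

1/360

h(ln(2)) = 2
h′(ln(2)) = 2
h′′(ln(2)) = 2
h′′′(ln(2)) = 2
h^(4)(ln(2)) = 2
h^(5)(ln(2)) = 2
h^(6)(ln(2)) = 2
Then c_k = h^(k)(ln(2))/k! gives each Taylor coefficient.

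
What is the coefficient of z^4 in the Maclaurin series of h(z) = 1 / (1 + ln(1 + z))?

Write 1/(1+u) = 1 - u + u^2 - u^3 + ... and substitute the series for u.
h(0) = 1
h′(0) = -1
h′′(0) = 3
h′′′(0) = -14
h^(4)(0) = 88
So c_4 = h^(4)(0)/4! = 11/3.

11/3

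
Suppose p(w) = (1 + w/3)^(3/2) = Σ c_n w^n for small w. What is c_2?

c_2 = p′′(0)/2! = 1/24.

1/24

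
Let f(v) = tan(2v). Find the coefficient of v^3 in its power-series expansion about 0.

f(0) = 0
f′(0) = 2
f′′(0) = 0
f′′′(0) = 16
Then c_k = f^(k)(0)/k! gives each Taylor coefficient.

8/3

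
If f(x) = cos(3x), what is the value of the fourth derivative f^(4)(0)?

81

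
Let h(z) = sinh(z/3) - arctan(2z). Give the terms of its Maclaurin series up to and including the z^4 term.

Add the two expansions coefficient-wise.
h(0) = 0
h′(0) = -5/3
h′′(0) = 0
h′′′(0) = 433/27
h^(4)(0) = 0

433*z^3/162 - 5*z/3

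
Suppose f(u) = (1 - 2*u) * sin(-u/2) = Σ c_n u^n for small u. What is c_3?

1/48

Distribute the polynomial across the series and collect like powers.
f(0) = 0
f′(0) = -1/2
f′′(0) = 2
f′′′(0) = 1/8
So c_3 = f′′′(0)/3! = 1/48.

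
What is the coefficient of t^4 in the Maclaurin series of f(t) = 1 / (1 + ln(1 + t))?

11/3

Use the geometric series for the reciprocal, then substitute.
f(0) = 1
f′(0) = -1
f′′(0) = 3
f′′′(0) = -14
f^(4)(0) = 88
So c_4 = f^(4)(0)/4! = 11/3.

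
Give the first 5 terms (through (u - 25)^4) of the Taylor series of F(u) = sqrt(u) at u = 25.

-(u - 25)^4/2000000 + (u - 25)^3/50000 - (u - 25)^2/1000 + (u - 25)/10 + 5

[(u - 25)^0] = 5;  [(u - 25)^1] = 1/10;  [(u - 25)^2] = -1/1000;  [(u - 25)^3] = 1/50000;  [(u - 25)^4] = -1/2000000.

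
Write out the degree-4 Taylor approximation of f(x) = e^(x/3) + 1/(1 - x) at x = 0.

Add the two expansions coefficient-wise.
[x^0] = 2;  [x^1] = 4/3;  [x^2] = 19/18;  [x^3] = 163/162;  [x^4] = 1945/1944.

1945*x^4/1944 + 163*x^3/162 + 19*x^2/18 + 4*x/3 + 2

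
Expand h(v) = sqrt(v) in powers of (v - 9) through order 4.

Compute the successive derivatives at the expansion point and divide by k!.
h(9) = 3
h′(9) = 1/6
h′′(9) = -1/108
h′′′(9) = 1/648
h^(4)(9) = -5/11664

-5*(v - 9)^4/279936 + (v - 9)^3/3888 - (v - 9)^2/216 + (v - 9)/6 + 3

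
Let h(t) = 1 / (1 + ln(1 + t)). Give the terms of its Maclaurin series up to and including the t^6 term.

Use the geometric series for the reciprocal, then substitute.
h(0) = 1
h′(0) = -1
h′′(0) = 3
h′′′(0) = -14
h^(4)(0) = 88
h^(5)(0) = -694
h^(6)(0) = 6578

3289*t^6/360 - 347*t^5/60 + 11*t^4/3 - 7*t^3/3 + 3*t^2/2 - t + 1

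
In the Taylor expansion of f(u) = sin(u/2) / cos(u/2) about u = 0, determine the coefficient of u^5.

1/240

Divide the numerator series by the denominator series (power-series long division).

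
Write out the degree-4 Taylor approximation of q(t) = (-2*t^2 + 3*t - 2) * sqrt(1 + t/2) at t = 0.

93*t^4/1024 - 39*t^3/64 - 19*t^2/16 + 5*t/2 - 2

Shift and add copies of the series according to the polynomial's terms.
q(0) = -2
q′(0) = 5/2
q′′(0) = -19/8
q′′′(0) = -117/32
q^(4)(0) = 279/128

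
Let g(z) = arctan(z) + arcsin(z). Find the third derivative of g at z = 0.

-1

Combine the two series term by term.
The coefficient of z^3 in the expansion is -1/6, so g′′′(0) = 3! * (-1/6) = -1.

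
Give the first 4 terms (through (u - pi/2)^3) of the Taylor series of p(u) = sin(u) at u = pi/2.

1 - (u - pi/2)^2/2

Differentiate repeatedly and evaluate at the center.
p(pi/2) = 1
p′(pi/2) = 0
p′′(pi/2) = -1
p′′′(pi/2) = 0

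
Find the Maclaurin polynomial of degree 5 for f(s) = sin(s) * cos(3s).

Take the Cauchy product of the two expansions.

62*s^5/15 - 14*s^3/3 + s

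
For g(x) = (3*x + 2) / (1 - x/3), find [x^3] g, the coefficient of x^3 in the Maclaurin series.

Multiply each power in the prefactor through the base expansion.
g(0) = 2
g′(0) = 11/3
g′′(0) = 22/9
g′′′(0) = 22/9
The Taylor polynomial is Σ g^(k)(0)/k! · x^k.

11/27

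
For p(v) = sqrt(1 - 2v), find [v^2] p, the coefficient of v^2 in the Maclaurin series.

Differentiate repeatedly and evaluate at the center.
p(0) = 1
p′(0) = -1
p′′(0) = -1

-1/2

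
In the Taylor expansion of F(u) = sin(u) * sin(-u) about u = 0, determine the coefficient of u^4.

Take the Cauchy product of the two expansions.

1/3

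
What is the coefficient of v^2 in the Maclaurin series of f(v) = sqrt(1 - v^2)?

[v^0] = 1;  [v^1] = 0;  [v^2] = -1/2.
So c_2 = f′′(0)/2! = -1/2.

-1/2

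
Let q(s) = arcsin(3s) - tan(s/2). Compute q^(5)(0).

Combine the two series term by term.
From the series, [s^5] q = 4373/240; multiply by 5! = 120 to get 4373/2.

4373/2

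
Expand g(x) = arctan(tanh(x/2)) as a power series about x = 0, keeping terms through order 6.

x^5/48 - x^3/12 + x/2

Plug the Maclaurin series of the inner function into that of the outer and collect terms.
[x^0] = 0;  [x^1] = 1/2;  [x^2] = 0;  [x^3] = -1/12;  [x^4] = 0;  [x^5] = 1/48;  [x^6] = 0.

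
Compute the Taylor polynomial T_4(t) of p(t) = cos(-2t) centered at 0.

[t^0] = 1;  [t^1] = 0;  [t^2] = -2;  [t^3] = 0;  [t^4] = 2/3.

2*t^4/3 - 2*t^2 + 1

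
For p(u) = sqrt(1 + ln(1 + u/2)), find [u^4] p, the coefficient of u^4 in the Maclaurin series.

Compose series: expand the inner function first, then feed it into the outer expansion.
p(0) = 1
p′(0) = 1/4
p′′(0) = -3/16
p′′′(0) = 17/64
p^(4)(0) = -143/256
Then c_k = p^(k)(0)/k! gives each Taylor coefficient.

-143/6144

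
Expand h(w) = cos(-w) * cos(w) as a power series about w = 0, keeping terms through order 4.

Multiply the two series term by term and collect like powers.
[w^0] = 1;  [w^1] = 0;  [w^2] = -1;  [w^3] = 0;  [w^4] = 1/3.

w^4/3 - w^2 + 1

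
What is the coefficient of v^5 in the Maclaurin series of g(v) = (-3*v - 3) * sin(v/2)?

-1/1280

Multiply each power in the prefactor through the base expansion.
g(0) = 0
g′(0) = -3/2
g′′(0) = -3
g′′′(0) = 3/8
g^(4)(0) = 3/2
g^(5)(0) = -3/32
So c_5 = g^(5)(0)/5! = -1/1280.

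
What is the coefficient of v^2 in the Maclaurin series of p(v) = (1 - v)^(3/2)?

p(0) = 1
p′(0) = -3/2
p′′(0) = 3/4
So c_2 = p′′(0)/2! = 3/8.

3/8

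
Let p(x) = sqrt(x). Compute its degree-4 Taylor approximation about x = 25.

-(x - 25)^4/2000000 + (x - 25)^3/50000 - (x - 25)^2/1000 + (x - 25)/10 + 5

Apply the Taylor formula c_k = f^(k)(a)/k!.
p(25) = 5
p′(25) = 1/10
p′′(25) = -1/500
p′′′(25) = 3/25000
p^(4)(25) = -3/250000
The Taylor polynomial is Σ p^(k)(25)/k! · (x - 25)^k.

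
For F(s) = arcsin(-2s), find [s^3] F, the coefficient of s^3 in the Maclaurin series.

-4/3

F(0) = 0
F′(0) = -2
F′′(0) = 0
F′′′(0) = -8
So c_3 = F′′′(0)/3! = -4/3.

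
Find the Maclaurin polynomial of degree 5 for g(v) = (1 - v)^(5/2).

Differentiate repeatedly and evaluate at the center.
g(0) = 1
g′(0) = -5/2
g′′(0) = 15/4
g′′′(0) = -15/8
g^(4)(0) = -15/16
g^(5)(0) = -45/32

-3*v^5/256 - 5*v^4/128 - 5*v^3/16 + 15*v^2/8 - 5*v/2 + 1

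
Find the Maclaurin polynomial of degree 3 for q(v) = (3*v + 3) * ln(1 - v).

-5*v^3/2 - 9*v^2/2 - 3*v

Distribute the polynomial across the series and collect like powers.
q(0) = 0
q′(0) = -3
q′′(0) = -9
q′′′(0) = -15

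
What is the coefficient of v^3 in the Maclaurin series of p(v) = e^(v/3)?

[v^0] = 1;  [v^1] = 1/3;  [v^2] = 1/18;  [v^3] = 1/162.
So c_3 = p′′′(0)/3! = 1/162.

1/162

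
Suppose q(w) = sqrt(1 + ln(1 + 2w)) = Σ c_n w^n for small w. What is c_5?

1609/120

Plug the Maclaurin series of the inner function into that of the outer and collect terms.
q(0) = 1
q′(0) = 1
q′′(0) = -3
q′′′(0) = 17
q^(4)(0) = -143
q^(5)(0) = 1609
The Taylor polynomial is Σ q^(k)(0)/k! · w^k.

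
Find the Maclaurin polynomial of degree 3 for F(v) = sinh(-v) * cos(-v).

v^3/3 - v

Take the Cauchy product of the two expansions.
F(0) = 0
F′(0) = -1
F′′(0) = 0
F′′′(0) = 2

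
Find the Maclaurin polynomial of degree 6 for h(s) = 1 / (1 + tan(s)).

Expand as Σ (-1)^k u^k with u equal to the inner function's series.
h(0) = 1
h′(0) = -1
h′′(0) = 2
h′′′(0) = -8
h^(4)(0) = 40
h^(5)(0) = -256
h^(6)(0) = 1952
Dividing each by k! gives the coefficients c_0, ..., c_6.

122*s^6/45 - 32*s^5/15 + 5*s^4/3 - 4*s^3/3 + s^2 - s + 1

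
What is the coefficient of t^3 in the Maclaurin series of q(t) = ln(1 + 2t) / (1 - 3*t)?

Use 1/(1 - r) = Σ r^k on the denominator, then take the Cauchy product.
q(0) = 0
q′(0) = 2
q′′(0) = 8
q′′′(0) = 88

44/3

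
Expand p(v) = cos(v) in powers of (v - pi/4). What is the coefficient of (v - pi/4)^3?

p(pi/4) = sqrt(2)/2
p′(pi/4) = -sqrt(2)/2
p′′(pi/4) = -sqrt(2)/2
p′′′(pi/4) = sqrt(2)/2
So c_3 = p′′′(pi/4)/3! = sqrt(2)/12.

sqrt(2)/12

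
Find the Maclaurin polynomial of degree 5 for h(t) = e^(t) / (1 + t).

Take the Cauchy product of the two expansions.

-11*t^5/30 + 3*t^4/8 - t^3/3 + t^2/2 + 1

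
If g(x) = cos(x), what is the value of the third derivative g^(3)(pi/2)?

Use the known series and substitute for the argument.
The coefficient of (x - pi/2)^3 in the expansion is 1/6, so g′′′(pi/2) = 3! * (1/6) = 1.

1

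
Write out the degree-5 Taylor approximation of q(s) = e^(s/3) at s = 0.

s^5/29160 + s^4/1944 + s^3/162 + s^2/18 + s/3 + 1

q(0) = 1
q′(0) = 1/3
q′′(0) = 1/9
q′′′(0) = 1/27
q^(4)(0) = 1/81
q^(5)(0) = 1/243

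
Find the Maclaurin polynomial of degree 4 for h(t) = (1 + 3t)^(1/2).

[t^0] = 1;  [t^1] = 3/2;  [t^2] = -9/8;  [t^3] = 27/16;  [t^4] = -405/128.

-405*t^4/128 + 27*t^3/16 - 9*t^2/8 + 3*t/2 + 1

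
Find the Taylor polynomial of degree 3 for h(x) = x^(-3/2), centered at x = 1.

-35*(x - 1)^3/16 + 15*(x - 1)^2/8 - 3*(x - 1)/2 + 1

h(1) = 1
h′(1) = -3/2
h′′(1) = 15/4
h′′′(1) = -105/8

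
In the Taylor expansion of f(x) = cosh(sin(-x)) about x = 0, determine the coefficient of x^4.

-1/8

Plug the Maclaurin series of the inner function into that of the outer and collect terms.
f(0) = 1
f′(0) = 0
f′′(0) = 1
f′′′(0) = 0
f^(4)(0) = -3
The Taylor polynomial is Σ f^(k)(0)/k! · x^k.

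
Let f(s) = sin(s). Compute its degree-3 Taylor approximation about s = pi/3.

f(pi/3) = sqrt(3)/2
f′(pi/3) = 1/2
f′′(pi/3) = -sqrt(3)/2
f′′′(pi/3) = -1/2
Then c_k = f^(k)(pi/3)/k! gives each Taylor coefficient.

-(s - pi/3)^3/12 - sqrt(3)*(s - pi/3)^2/4 + (s - pi/3)/2 + sqrt(3)/2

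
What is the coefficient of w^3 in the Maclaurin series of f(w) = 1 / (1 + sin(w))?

-5/6

Write 1/(1+u) = 1 - u + u^2 - u^3 + ... and substitute the series for u.
f(0) = 1
f′(0) = -1
f′′(0) = 2
f′′′(0) = -5
Dividing each by k! gives the coefficients c_0, ..., c_3.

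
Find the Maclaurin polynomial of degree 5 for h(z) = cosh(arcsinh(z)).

Let u equal the inner series; expand the outer function in u and truncate.

-z^4/8 + z^2/2 + 1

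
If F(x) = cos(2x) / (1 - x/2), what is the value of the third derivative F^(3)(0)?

-21/4

Write out both Maclaurin series and multiply, keeping only the needed powers.
The coefficient of x^3 in the expansion is -7/8, so F′′′(0) = 3! * (-7/8) = -21/4.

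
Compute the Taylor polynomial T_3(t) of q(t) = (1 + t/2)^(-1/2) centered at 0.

-5*t^3/128 + 3*t^2/32 - t/4 + 1

q(0) = 1
q′(0) = -1/4
q′′(0) = 3/16
q′′′(0) = -15/64
Dividing each by k! gives the coefficients c_0, ..., c_3.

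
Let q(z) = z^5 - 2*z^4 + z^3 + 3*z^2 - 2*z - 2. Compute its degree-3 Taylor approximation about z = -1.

19*(z + 1)^3 - 22*(z + 1)^2 + 8*(z + 1) - 1

Apply the Taylor formula c_k = f^(k)(a)/k!.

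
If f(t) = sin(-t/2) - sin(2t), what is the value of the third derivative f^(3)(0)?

Expand each term separately and add.
The coefficient of t^3 in the expansion is 65/48, so f′′′(0) = 3! * (65/48) = 65/8.

65/8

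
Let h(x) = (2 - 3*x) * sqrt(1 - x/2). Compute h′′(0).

11/8

Multiply each power in the prefactor through the base expansion.
The coefficient of x^2 in the expansion is 11/16, so h′′(0) = 2! * (11/16) = 11/8.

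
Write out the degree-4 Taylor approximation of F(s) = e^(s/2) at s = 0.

s^4/384 + s^3/48 + s^2/8 + s/2 + 1

F(0) = 1
F′(0) = 1/2
F′′(0) = 1/4
F′′′(0) = 1/8
F^(4)(0) = 1/16
The Taylor polynomial is Σ F^(k)(0)/k! · s^k.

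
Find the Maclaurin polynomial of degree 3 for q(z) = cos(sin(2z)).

Compose series: expand the inner function first, then feed it into the outer expansion.
[z^0] = 1;  [z^1] = 0;  [z^2] = -2;  [z^3] = 0.

1 - 2*z^2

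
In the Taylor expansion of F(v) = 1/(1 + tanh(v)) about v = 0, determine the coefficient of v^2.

Let u equal the inner series; expand the outer function in u and truncate.
F(0) = 1
F′(0) = -1
F′′(0) = 2
So c_2 = F′′(0)/2! = 1.

1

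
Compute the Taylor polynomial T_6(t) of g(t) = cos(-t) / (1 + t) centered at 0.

Multiply the two series term by term and collect like powers.
g(0) = 1
g′(0) = -1
g′′(0) = 1
g′′′(0) = -3
g^(4)(0) = 13
g^(5)(0) = -65
g^(6)(0) = 389
The Taylor polynomial is Σ g^(k)(0)/k! · t^k.

389*t^6/720 - 13*t^5/24 + 13*t^4/24 - t^3/2 + t^2/2 - t + 1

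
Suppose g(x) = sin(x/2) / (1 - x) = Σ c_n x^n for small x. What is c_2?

Multiply the two series term by term and collect like powers.
[x^0] = 0;  [x^1] = 1/2;  [x^2] = 1/2.
So c_2 = g′′(0)/2! = 1/2.

1/2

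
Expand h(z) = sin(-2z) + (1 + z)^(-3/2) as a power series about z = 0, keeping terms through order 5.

-11419*z^5/3840 + 315*z^4/128 - 41*z^3/48 + 15*z^2/8 - 7*z/2 + 1

Expand each term separately and add.
h(0) = 1
h′(0) = -7/2
h′′(0) = 15/4
h′′′(0) = -41/8
h^(4)(0) = 945/16
h^(5)(0) = -11419/32
Then c_k = h^(k)(0)/k! gives each Taylor coefficient.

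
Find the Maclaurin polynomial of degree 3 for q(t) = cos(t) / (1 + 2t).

Expand each factor separately, then convolve coefficients.
q(0) = 1
q′(0) = -2
q′′(0) = 7
q′′′(0) = -42
Dividing each by k! gives the coefficients c_0, ..., c_3.

-7*t^3 + 7*t^2/2 - 2*t + 1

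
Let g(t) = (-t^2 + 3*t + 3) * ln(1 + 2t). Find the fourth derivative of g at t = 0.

Multiply each power in the prefactor through the base expansion.
The coefficient of t^4 in the expansion is -2, so g^(4)(0) = 4! * (-2) = -48.

-48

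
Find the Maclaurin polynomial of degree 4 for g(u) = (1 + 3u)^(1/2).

Differentiate repeatedly and evaluate at the center.
[u^0] = 1;  [u^1] = 3/2;  [u^2] = -9/8;  [u^3] = 27/16;  [u^4] = -405/128.

-405*u^4/128 + 27*u^3/16 - 9*u^2/8 + 3*u/2 + 1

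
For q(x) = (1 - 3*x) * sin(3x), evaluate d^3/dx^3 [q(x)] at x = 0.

Multiply each power in the prefactor through the base expansion.
The coefficient of x^3 in the expansion is -9/2, so q′′′(0) = 3! * (-9/2) = -27.

-27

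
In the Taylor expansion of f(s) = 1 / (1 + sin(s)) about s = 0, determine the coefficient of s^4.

Write 1/(1+u) = 1 - u + u^2 - u^3 + ... and substitute the series for u.
[s^0] = 1;  [s^1] = -1;  [s^2] = 1;  [s^3] = -5/6;  [s^4] = 2/3.

2/3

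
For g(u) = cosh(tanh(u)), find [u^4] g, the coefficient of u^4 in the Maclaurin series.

-7/24

Plug the Maclaurin series of the inner function into that of the outer and collect terms.
g(0) = 1
g′(0) = 0
g′′(0) = 1
g′′′(0) = 0
g^(4)(0) = -7
Dividing each by k! gives the coefficients c_0, ..., c_4.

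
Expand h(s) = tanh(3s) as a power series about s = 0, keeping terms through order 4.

h(0) = 0
h′(0) = 3
h′′(0) = 0
h′′′(0) = -54
h^(4)(0) = 0
The Taylor polynomial is Σ h^(k)(0)/k! · s^k.

-9*s^3 + 3*s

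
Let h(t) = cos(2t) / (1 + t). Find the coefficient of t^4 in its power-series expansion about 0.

Expand each factor separately, then convolve coefficients.
h(0) = 1
h′(0) = -1
h′′(0) = -2
h′′′(0) = 6
h^(4)(0) = -8
The Taylor polynomial is Σ h^(k)(0)/k! · t^k.

-1/3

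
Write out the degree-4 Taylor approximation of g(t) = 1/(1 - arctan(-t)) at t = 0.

Substitute the inner expansion into the outer series and collect powers.
g(0) = 1
g′(0) = -1
g′′(0) = 2
g′′′(0) = -4
g^(4)(0) = 8

t^4/3 - 2*t^3/3 + t^2 - t + 1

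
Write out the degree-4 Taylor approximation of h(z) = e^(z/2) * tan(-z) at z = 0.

Write out both Maclaurin series and multiply, keeping only the needed powers.
h(0) = 0
h′(0) = -1
h′′(0) = -1
h′′′(0) = -11/4
h^(4)(0) = -9/2
Then c_k = h^(k)(0)/k! gives each Taylor coefficient.

-3*z^4/16 - 11*z^3/24 - z^2/2 - z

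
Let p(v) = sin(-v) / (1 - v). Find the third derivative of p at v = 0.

-5

Use 1/(1 - r) = Σ r^k on the denominator, then take the Cauchy product.
From the series, [v^3] p = -5/6; multiply by 3! = 6 to get -5.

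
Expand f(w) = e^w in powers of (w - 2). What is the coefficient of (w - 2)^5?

f(2) = e^(2)
f′(2) = e^(2)
f′′(2) = e^(2)
f′′′(2) = e^(2)
f^(4)(2) = e^(2)
f^(5)(2) = e^(2)

e^(2)/120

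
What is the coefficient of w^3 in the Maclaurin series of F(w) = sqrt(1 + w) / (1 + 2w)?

-91/16

Expand each factor separately, then convolve coefficients.
So c_3 = F′′′(0)/3! = -91/16.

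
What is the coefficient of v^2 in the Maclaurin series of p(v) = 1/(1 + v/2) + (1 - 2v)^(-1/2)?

Add the two expansions coefficient-wise.
p(0) = 2
p′(0) = 1/2
p′′(0) = 7/2
So c_2 = p′′(0)/2! = 7/4.

7/4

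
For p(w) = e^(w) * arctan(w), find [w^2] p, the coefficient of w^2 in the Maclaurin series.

Multiply the two series term by term and collect like powers.
[w^0] = 0;  [w^1] = 1;  [w^2] = 1.

1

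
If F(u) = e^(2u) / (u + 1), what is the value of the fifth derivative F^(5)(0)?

Multiply the numerator's expansion by the denominator's geometric series.
The coefficient of u^5 in the expansion is -1/15, so F^(5)(0) = 5! * (-1/15) = -8.

-8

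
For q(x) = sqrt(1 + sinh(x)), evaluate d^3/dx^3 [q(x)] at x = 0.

7/8

Compose series: expand the inner function first, then feed it into the outer expansion.
The coefficient of x^3 in the expansion is 7/48, so q′′′(0) = 3! * (7/48) = 7/8.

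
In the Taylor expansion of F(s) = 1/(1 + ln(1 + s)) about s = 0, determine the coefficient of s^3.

Substitute the inner expansion into the outer series and collect powers.
[s^0] = 1;  [s^1] = -1;  [s^2] = 3/2;  [s^3] = -7/3.

-7/3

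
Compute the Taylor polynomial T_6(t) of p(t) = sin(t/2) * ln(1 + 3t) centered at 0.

Write out both Maclaurin series and multiply, keeping only the needed powers.
p(0) = 0
p′(0) = 0
p′′(0) = 3
p′′′(0) = -27/2
p^(4)(0) = 213/2
p^(5)(0) = -4815/4
p^(6)(0) = 277785/16
Then c_k = p^(k)(0)/k! gives each Taylor coefficient.

6173*t^6/256 - 321*t^5/32 + 71*t^4/16 - 9*t^3/4 + 3*t^2/2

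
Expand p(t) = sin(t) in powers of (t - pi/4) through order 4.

sqrt(2)*(t - pi/4)^4/48 - sqrt(2)*(t - pi/4)^3/12 - sqrt(2)*(t - pi/4)^2/4 + sqrt(2)*(t - pi/4)/2 + sqrt(2)/2

p(pi/4) = sqrt(2)/2
p′(pi/4) = sqrt(2)/2
p′′(pi/4) = -sqrt(2)/2
p′′′(pi/4) = -sqrt(2)/2
p^(4)(pi/4) = sqrt(2)/2
The Taylor polynomial is Σ p^(k)(pi/4)/k! · (t - pi/4)^k.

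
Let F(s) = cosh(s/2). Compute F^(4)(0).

1/16

From the series, [s^4] F = 1/384; multiply by 4! = 24 to get 1/16.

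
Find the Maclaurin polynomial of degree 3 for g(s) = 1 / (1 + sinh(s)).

Expand as Σ (-1)^k u^k with u equal to the inner function's series.
[s^0] = 1;  [s^1] = -1;  [s^2] = 1;  [s^3] = -7/6.

-7*s^3/6 + s^2 - s + 1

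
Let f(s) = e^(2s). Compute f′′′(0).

8

From the series, [s^3] f = 4/3; multiply by 3! = 6 to get 8.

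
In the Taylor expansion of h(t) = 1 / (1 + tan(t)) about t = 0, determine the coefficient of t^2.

1

Expand as Σ (-1)^k u^k with u equal to the inner function's series.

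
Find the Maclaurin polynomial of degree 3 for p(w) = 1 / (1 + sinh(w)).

-7*w^3/6 + w^2 - w + 1

Expand as Σ (-1)^k u^k with u equal to the inner function's series.
p(0) = 1
p′(0) = -1
p′′(0) = 2
p′′′(0) = -7
Dividing each by k! gives the coefficients c_0, ..., c_3.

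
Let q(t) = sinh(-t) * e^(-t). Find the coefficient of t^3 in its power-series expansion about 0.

-2/3

Expand each factor separately, then convolve coefficients.
q(0) = 0
q′(0) = -1
q′′(0) = 2
q′′′(0) = -4
So c_3 = q′′′(0)/3! = -2/3.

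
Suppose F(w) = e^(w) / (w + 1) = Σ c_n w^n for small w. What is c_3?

-1/3

Expand 1/(denominator) as a geometric series and multiply by the numerator's series.
[w^0] = 1;  [w^1] = 0;  [w^2] = 1/2;  [w^3] = -1/3.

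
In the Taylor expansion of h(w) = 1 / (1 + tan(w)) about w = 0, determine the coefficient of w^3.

Expand as Σ (-1)^k u^k with u equal to the inner function's series.
h(0) = 1
h′(0) = -1
h′′(0) = 2
h′′′(0) = -8
So c_3 = h′′′(0)/3! = -4/3.

-4/3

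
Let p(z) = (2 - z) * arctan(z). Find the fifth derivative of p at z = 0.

Multiply each power in the prefactor through the base expansion.
The coefficient of z^5 in the expansion is 2/5, so p^(5)(0) = 5! * (2/5) = 48.

48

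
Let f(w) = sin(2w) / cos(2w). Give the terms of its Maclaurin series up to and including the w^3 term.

8*w^3/3 + 2*w

Write the quotient as an unknown series and match coefficients against numerator = denominator · series.
f(0) = 0
f′(0) = 2
f′′(0) = 0
f′′′(0) = 16
The Taylor polynomial is Σ f^(k)(0)/k! · w^k.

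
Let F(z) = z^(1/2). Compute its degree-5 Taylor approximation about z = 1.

7*(z - 1)^5/256 - 5*(z - 1)^4/128 + (z - 1)^3/16 - (z - 1)^2/8 + (z - 1)/2 + 1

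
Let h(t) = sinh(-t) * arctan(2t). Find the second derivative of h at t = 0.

Write out both Maclaurin series and multiply, keeping only the needed powers.
The coefficient of t^2 in the expansion is -2, so h′′(0) = 2! * (-2) = -4.

-4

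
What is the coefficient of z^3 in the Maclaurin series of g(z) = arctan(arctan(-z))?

2/3

Substitute the inner expansion into the outer series and collect powers.
[z^0] = 0;  [z^1] = -1;  [z^2] = 0;  [z^3] = 2/3.
So c_3 = g′′′(0)/3! = 2/3.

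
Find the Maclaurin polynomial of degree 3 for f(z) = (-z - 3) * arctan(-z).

Distribute the polynomial across the series and collect like powers.
f(0) = 0
f′(0) = 3
f′′(0) = 2
f′′′(0) = -6

-z^3 + z^2 + 3*z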